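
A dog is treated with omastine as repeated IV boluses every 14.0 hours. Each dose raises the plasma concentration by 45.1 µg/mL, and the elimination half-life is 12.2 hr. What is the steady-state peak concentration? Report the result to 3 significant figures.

k = ln 2 / 12.2 = 0.05682 hr⁻¹
Fraction remaining after one interval: e^(−kτ) = e^(−0.05682 × 14.0) = 0.4514
R = 1 / (1 − 0.4514) = 1.823
Css,max = 45.1 × 1.823 ≈ 82.2 µg/mL

82.2 µg/mL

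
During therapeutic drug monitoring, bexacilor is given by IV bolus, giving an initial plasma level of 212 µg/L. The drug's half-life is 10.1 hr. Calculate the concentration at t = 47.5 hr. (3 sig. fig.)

k = ln 2 / 10.1 = 0.06863 hr⁻¹
47.5 hr is 4.703 half-lives, so C = 212 × (1/2)^4.703 = 212 × 0.03839 ≈ 8.14 µg/L

8.14 µg/L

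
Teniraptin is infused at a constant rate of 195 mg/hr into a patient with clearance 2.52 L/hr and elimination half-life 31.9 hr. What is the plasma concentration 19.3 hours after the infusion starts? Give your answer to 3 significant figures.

26.5 µg/mL

Css = rate / CL = 195 / 2.52 = 77.38 µg/mL
k = ln 2 / 31.9 = 0.02173 hr⁻¹
C(t) = Css (1 − e^(−kt)) = 77.38 × (1 − e^(−0.4194)) = 77.38 × 0.3425 ≈ 26.5 µg/mL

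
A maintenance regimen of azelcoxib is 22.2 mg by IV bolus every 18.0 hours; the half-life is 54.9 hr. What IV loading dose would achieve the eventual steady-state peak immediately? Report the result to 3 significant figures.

109 mg

k = ln 2 / 54.9 = 0.01263 hr⁻¹
Accumulation ratio R = 1 / (1 − e^(−kτ)) = 1 / (1 − e^(−0.01263×18.0)) = 1 / (1 − 0.7967) = 4.919
Loading dose = maintenance dose × R = 22.2 × 4.919 ≈ 109 mg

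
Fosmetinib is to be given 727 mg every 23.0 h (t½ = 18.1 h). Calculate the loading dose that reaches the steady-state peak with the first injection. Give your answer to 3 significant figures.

k = ln 2 / 18.1 = 0.03830 h⁻¹
Accumulation ratio R = 1 / (1 − e^(−kτ)) = 1 / (1 − e^(−0.03830×23.0)) = 1 / (1 − 0.4145) = 1.708
Loading dose = maintenance dose × R = 727 × 1.708 ≈ 1240 mg

1240 mg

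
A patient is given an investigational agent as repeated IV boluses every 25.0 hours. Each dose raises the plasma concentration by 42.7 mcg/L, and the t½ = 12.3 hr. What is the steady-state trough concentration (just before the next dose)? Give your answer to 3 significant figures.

k = ln 2 / 12.3 = 0.05635 hr⁻¹
Fraction remaining after one interval: e^(−kτ) = e^(−0.05635 × 25.0) = 0.2444
R = 1 / (1 − 0.2444) = 1.324
Css,max = 42.7 × 1.324 = 56.51 mcg/L
Css,min = Css,max × e^(−kτ) = 56.51 × 0.2444 ≈ 13.8 mcg/L

13.8 mcg/L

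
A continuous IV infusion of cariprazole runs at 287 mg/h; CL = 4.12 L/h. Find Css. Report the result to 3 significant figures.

69.7 µg/mL

Css = infusion rate / CL = 287 / 4.12 ≈ 69.7 µg/mL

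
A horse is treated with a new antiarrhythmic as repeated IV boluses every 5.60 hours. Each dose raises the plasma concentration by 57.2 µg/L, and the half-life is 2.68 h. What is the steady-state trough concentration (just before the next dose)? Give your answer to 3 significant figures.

17.6 µg/L

k = ln 2 / 2.68 = 0.2586 h⁻¹
Fraction remaining after one interval: e^(−kτ) = e^(−0.2586 × 5.60) = 0.2350
R = 1 / (1 − 0.2350) = 1.307
Css,max = 57.2 × 1.307 = 74.77 µg/L
Css,min = Css,max × e^(−kτ) = 74.77 × 0.2350 ≈ 17.6 µg/L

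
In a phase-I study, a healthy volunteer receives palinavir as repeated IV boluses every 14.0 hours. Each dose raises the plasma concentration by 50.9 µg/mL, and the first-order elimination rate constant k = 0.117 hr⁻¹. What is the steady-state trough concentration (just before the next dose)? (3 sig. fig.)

Fraction remaining after one interval: e^(−kτ) = e^(−0.1170 × 14.0) = 0.1944
R = 1 / (1 − 0.1944) = 1.241
Css,max = 50.9 × 1.241 = 63.18 µg/mL
Css,min = Css,max × e^(−kτ) = 63.18 × 0.1944 ≈ 12.3 µg/mL

12.3 µg/mL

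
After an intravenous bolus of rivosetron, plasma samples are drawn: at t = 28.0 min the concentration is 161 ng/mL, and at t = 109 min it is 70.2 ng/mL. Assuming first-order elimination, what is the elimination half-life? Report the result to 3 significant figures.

67.6 minutes

k = ln(C₁/C₂) / (t₂ − t₁) = ln(161/70.2) / (109 − 28.0)
  = 0.8301 / 81.00 = 0.01025 min⁻¹
t½ = ln 2 / k = ln 2 / 0.01025 ≈ 67.6 minutes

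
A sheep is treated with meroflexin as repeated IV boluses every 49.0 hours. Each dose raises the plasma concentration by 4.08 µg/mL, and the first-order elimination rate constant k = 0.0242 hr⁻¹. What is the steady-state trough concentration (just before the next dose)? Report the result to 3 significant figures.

Fraction remaining after one interval: e^(−kτ) = e^(−0.02420 × 49.0) = 0.3055
R = 1 / (1 − 0.3055) = 1.440
Css,max = 4.08 × 1.440 = 5.875 µg/mL
Css,min = Css,max × e^(−kτ) = 5.875 × 0.3055 ≈ 1.79 µg/mL

1.79 µg/mL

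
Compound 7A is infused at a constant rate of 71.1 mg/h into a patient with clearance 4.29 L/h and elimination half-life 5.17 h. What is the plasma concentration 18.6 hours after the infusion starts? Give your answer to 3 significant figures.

Css = rate / CL = 71.1 / 4.29 = 16.57 mg/L
k = ln 2 / 5.17 = 0.1341 h⁻¹
C(t) = Css (1 − e^(−kt)) = 16.57 × (1 − e^(−2.494)) = 16.57 × 0.9174 ≈ 15.2 mg/L

15.2 mg/L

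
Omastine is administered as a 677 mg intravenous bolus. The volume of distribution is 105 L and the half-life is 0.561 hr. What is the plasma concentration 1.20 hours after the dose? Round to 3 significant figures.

1.46 mg/L

C₀ = dose / V = 677 / 105 = 6.448 mg/L
k = ln 2 / 0.561 = 1.236 hr⁻¹
C(t) = C₀ e^(−kt) = 6.448 × e^(−1.236 × 1.20) = 6.448 × e^(−1.483) = 6.448 × 0.2270 ≈ 1.46 mg/L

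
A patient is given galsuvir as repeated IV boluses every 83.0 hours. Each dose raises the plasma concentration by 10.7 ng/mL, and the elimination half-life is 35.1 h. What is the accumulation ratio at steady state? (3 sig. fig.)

1.24

k = ln 2 / 35.1 = 0.01975 h⁻¹
Fraction remaining after one interval: e^(−kτ) = e^(−0.01975 × 83.0) = 0.1942
R = 1 / (1 − 0.1942) = 1 / 0.8058 ≈ 1.24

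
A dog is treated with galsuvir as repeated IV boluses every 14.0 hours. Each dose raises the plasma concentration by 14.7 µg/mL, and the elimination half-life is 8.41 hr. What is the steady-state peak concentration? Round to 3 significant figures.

21.5 µg/mL

k = ln 2 / 8.41 = 0.08242 hr⁻¹
Fraction remaining after one interval: e^(−kτ) = e^(−0.08242 × 14.0) = 0.3154
R = 1 / (1 − 0.3154) = 1.461
Css,max = 14.7 × 1.461 ≈ 21.5 µg/mL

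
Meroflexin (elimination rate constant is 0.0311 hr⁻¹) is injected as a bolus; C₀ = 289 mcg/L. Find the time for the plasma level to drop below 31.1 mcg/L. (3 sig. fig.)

71.7 hours

C(t) = C₀ e^(−kt)  ⇒  t = ln(C₀/C) / k
t = ln(289/31.1) / 0.03110 = 2.229 / 0.03110 ≈ 71.7 hours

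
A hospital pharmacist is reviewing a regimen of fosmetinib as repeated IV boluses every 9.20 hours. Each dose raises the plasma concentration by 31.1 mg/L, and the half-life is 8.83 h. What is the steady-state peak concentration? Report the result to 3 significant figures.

k = ln 2 / 8.83 = 0.07850 h⁻¹
Fraction remaining after one interval: e^(−kτ) = e^(−0.07850 × 9.20) = 0.4857
R = 1 / (1 − 0.4857) = 1.944
Css,max = 31.1 × 1.944 ≈ 60.5 mg/L

60.5 mg/L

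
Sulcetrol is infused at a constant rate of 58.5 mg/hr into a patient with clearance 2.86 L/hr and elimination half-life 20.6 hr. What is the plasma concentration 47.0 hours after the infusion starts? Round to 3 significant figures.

Css = rate / CL = 58.5 / 2.86 = 20.45 mg/L
k = ln 2 / 20.6 = 0.03365 hr⁻¹
C(t) = Css (1 − e^(−kt)) = 20.45 × (1 − e^(−1.581)) = 20.45 × 0.7943 ≈ 16.2 mg/L

16.2 mg/L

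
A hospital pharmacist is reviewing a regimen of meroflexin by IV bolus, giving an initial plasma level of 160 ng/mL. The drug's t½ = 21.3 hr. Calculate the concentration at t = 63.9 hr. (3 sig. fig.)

k = ln 2 / 21.3 = 0.03254 hr⁻¹
C(t) = C₀ e^(−kt) = 160 × e^(−0.03254 × 63.9) = 160 × e^(−2.079) = 160 × 0.1250 ≈ 20.0 ng/mL

20.0 ng/mL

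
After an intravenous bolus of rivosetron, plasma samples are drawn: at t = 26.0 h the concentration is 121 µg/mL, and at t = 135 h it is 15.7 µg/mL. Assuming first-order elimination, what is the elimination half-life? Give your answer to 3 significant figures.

k = ln(C₁/C₂) / (t₂ − t₁) = ln(121/15.7) / (135 − 26.0)
  = 2.042 / 109.0 = 0.01874 h⁻¹
t½ = ln 2 / k = ln 2 / 0.01874 ≈ 37.0 hours

37.0 hours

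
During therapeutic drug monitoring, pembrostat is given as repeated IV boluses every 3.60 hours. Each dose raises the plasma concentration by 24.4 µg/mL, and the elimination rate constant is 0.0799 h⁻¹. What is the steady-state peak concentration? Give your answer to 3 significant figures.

97.6 µg/mL

Fraction remaining after one interval: e^(−kτ) = e^(−0.07990 × 3.60) = 0.7500
R = 1 / (1 − 0.7500) = 4.001
Css,max = 24.4 × 4.001 ≈ 97.6 µg/mL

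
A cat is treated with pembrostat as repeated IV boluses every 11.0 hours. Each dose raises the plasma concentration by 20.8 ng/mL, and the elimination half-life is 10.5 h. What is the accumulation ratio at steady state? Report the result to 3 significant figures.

k = ln 2 / 10.5 = 0.06601 h⁻¹
Fraction remaining after one interval: e^(−kτ) = e^(−0.06601 × 11.0) = 0.4838
R = 1 / (1 − 0.4838) = 1 / 0.5162 ≈ 1.94

1.94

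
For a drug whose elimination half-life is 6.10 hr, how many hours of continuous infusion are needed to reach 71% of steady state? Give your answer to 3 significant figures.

10.9 hours

k = ln 2 / 6.10 = 0.1136 hr⁻¹
f = 1 − e^(−kt)  ⇒  t = −ln(1 − f) / k
t = −ln(1 − 0.71) / 0.1136 = 1.238 / 0.1136 ≈ 10.9 hours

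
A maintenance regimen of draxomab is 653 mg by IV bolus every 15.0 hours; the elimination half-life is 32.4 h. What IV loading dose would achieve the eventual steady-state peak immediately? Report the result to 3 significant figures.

k = ln 2 / 32.4 = 0.02139 h⁻¹
Accumulation ratio R = 1 / (1 − e^(−kτ)) = 1 / (1 − e^(−0.02139×15.0)) = 1 / (1 − 0.7255) = 3.643
Loading dose = maintenance dose × R = 653 × 3.643 ≈ 2380 mg

2380 mg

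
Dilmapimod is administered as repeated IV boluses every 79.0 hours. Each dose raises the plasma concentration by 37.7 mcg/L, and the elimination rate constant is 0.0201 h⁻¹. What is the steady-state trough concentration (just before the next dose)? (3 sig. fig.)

9.68 mcg/L

Fraction remaining after one interval: e^(−kτ) = e^(−0.02010 × 79.0) = 0.2044
R = 1 / (1 − 0.2044) = 1.257
Css,max = 37.7 × 1.257 = 47.38 mcg/L
Css,min = Css,max × e^(−kτ) = 47.38 × 0.2044 ≈ 9.68 mcg/L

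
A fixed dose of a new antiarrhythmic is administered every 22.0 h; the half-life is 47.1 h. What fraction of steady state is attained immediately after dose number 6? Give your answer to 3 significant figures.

k = ln 2 / 47.1 = 0.01472 h⁻¹
f_n = 1 − e^(−nkτ) = 1 − e^(−6 × 0.01472 × 22.0) = 1 − e^(−1.943) = 1 − 0.1433 ≈ 0.857

0.857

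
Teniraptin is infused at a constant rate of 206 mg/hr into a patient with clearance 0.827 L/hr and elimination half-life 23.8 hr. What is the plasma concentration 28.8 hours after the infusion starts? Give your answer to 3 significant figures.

Css = rate / CL = 206 / 0.827 = 249.1 µg/mL
k = ln 2 / 23.8 = 0.02912 hr⁻¹
C(t) = Css (1 − e^(−kt)) = 249.1 × (1 − e^(−0.8388)) = 249.1 × 0.5678 ≈ 141 µg/mL

141 µg/mL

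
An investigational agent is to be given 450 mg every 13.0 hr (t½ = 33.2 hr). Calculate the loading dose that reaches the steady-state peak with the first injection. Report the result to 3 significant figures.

k = ln 2 / 33.2 = 0.02088 hr⁻¹
Accumulation ratio R = 1 / (1 − e^(−kτ)) = 1 / (1 − e^(−0.02088×13.0)) = 1 / (1 − 0.7623) = 4.207
Loading dose = maintenance dose × R = 450 × 4.207 ≈ 1890 mg

1890 mg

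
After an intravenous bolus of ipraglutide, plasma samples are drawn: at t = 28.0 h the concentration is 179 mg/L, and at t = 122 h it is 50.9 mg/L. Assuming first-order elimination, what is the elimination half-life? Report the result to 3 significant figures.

51.8 hours

k = ln(C₁/C₂) / (t₂ − t₁) = ln(179/50.9) / (122 − 28.0)
  = 1.258 / 94.00 = 0.01338 h⁻¹
t½ = ln 2 / k = ln 2 / 0.01338 ≈ 51.8 hours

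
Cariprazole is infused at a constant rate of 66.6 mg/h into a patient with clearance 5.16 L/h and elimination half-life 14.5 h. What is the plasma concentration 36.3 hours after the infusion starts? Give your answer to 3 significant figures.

Css = rate / CL = 66.6 / 5.16 = 12.91 µg/mL
k = ln 2 / 14.5 = 0.04780 h⁻¹
C(t) = Css (1 − e^(−kt)) = 12.91 × (1 − e^(−1.735)) = 12.91 × 0.8236 ≈ 10.6 µg/mL

10.6 µg/mL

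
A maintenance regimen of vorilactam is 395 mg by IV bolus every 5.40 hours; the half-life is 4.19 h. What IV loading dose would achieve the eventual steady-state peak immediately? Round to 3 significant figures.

k = ln 2 / 4.19 = 0.1654 h⁻¹
Accumulation ratio R = 1 / (1 − e^(−kτ)) = 1 / (1 − e^(−0.1654×5.40)) = 1 / (1 − 0.4093) = 1.693
Loading dose = maintenance dose × R = 395 × 1.693 ≈ 669 mg

669 mg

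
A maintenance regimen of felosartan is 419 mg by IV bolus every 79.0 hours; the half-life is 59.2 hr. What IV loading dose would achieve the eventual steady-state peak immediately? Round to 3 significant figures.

694 mg

k = ln 2 / 59.2 = 0.01171 hr⁻¹
Accumulation ratio R = 1 / (1 − e^(−kτ)) = 1 / (1 − e^(−0.01171×79.0)) = 1 / (1 − 0.3965) = 1.657
Loading dose = maintenance dose × R = 419 × 1.657 ≈ 694 mg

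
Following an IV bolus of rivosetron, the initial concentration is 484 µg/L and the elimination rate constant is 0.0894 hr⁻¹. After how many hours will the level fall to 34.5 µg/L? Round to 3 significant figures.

C(t) = C₀ e^(−kt)  ⇒  t = ln(C₀/C) / k
t = ln(484/34.5) / 0.08940 = 2.641 / 0.08940 ≈ 29.5 hours

29.5 hours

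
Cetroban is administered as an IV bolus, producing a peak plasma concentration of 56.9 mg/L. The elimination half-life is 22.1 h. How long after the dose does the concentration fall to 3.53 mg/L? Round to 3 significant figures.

k = ln 2 / 22.1 = 0.03136 h⁻¹
C(t) = C₀ e^(−kt)  ⇒  t = ln(C₀/C) / k
t = ln(56.9/3.53) / 0.03136 = 2.780 / 0.03136 ≈ 88.6 hours

88.6 hours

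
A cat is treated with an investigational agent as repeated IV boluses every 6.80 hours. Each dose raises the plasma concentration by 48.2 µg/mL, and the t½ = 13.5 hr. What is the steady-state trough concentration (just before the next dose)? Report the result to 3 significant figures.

115 µg/mL

k = ln 2 / 13.5 = 0.05134 hr⁻¹
Fraction remaining after one interval: e^(−kτ) = e^(−0.05134 × 6.80) = 0.7053
R = 1 / (1 − 0.7053) = 3.393
Css,max = 48.2 × 3.393 = 163.6 µg/mL
Css,min = Css,max × e^(−kτ) = 163.6 × 0.7053 ≈ 115 µg/mL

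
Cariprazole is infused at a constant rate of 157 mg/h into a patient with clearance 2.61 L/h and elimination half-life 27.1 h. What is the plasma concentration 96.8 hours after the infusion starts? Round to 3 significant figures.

Css = rate / CL = 157 / 2.61 = 60.15 mg/L
k = ln 2 / 27.1 = 0.02558 h⁻¹
C(t) = Css (1 − e^(−kt)) = 60.15 × (1 − e^(−2.476)) = 60.15 × 0.9159 ≈ 55.1 mg/L

55.1 mg/L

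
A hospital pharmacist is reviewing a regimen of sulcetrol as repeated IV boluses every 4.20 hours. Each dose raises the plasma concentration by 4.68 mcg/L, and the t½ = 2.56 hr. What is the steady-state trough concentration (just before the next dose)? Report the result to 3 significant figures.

k = ln 2 / 2.56 = 0.2708 hr⁻¹
Fraction remaining after one interval: e^(−kτ) = e^(−0.2708 × 4.20) = 0.3207
R = 1 / (1 − 0.3207) = 1.472
Css,max = 4.68 × 1.472 = 6.890 mcg/L
Css,min = Css,max × e^(−kτ) = 6.890 × 0.3207 ≈ 2.21 mcg/L

2.21 mcg/L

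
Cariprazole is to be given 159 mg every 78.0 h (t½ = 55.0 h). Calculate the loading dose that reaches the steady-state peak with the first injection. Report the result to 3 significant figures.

254 mg

k = ln 2 / 55.0 = 0.01260 h⁻¹
Accumulation ratio R = 1 / (1 − e^(−kτ)) = 1 / (1 − e^(−0.01260×78.0)) = 1 / (1 − 0.3742) = 1.598
Loading dose = maintenance dose × R = 159 × 1.598 ≈ 254 mg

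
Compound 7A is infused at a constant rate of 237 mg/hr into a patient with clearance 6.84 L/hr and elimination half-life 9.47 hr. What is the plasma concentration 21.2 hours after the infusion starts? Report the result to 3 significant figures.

27.3 mg/L

Css = rate / CL = 237 / 6.84 = 34.65 mg/L
k = ln 2 / 9.47 = 0.07319 hr⁻¹
C(t) = Css (1 − e^(−kt)) = 34.65 × (1 − e^(−1.552)) = 34.65 × 0.7881 ≈ 27.3 mg/L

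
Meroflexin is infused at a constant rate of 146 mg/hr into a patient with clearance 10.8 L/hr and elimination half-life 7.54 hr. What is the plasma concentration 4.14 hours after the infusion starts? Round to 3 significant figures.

Css = rate / CL = 146 / 10.8 = 13.52 µg/mL
k = ln 2 / 7.54 = 0.09193 hr⁻¹
C(t) = Css (1 − e^(−kt)) = 13.52 × (1 − e^(−0.3806)) = 13.52 × 0.3165 ≈ 4.28 µg/mL

4.28 µg/mL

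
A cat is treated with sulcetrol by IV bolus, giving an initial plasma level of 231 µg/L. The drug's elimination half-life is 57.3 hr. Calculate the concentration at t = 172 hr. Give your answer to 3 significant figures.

k = ln 2 / 57.3 = 0.01210 hr⁻¹
C(t) = C₀ e^(−kt) = 231 × e^(−0.01210 × 172) = 231 × e^(−2.081) = 231 × 0.1248 ≈ 28.8 µg/L

28.8 µg/L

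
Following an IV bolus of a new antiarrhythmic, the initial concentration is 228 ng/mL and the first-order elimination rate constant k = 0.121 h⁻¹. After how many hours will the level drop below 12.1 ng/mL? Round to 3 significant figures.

C(t) = C₀ e^(−kt)  ⇒  t = ln(C₀/C) / k
t = ln(228/12.1) / 0.1210 = 2.936 / 0.1210 ≈ 24.3 hours

24.3 hours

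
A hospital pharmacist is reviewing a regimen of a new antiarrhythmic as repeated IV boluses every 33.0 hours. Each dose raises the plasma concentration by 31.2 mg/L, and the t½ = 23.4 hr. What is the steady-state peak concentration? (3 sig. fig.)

50.0 mg/L

k = ln 2 / 23.4 = 0.02962 hr⁻¹
Fraction remaining after one interval: e^(−kτ) = e^(−0.02962 × 33.0) = 0.3762
R = 1 / (1 − 0.3762) = 1.603
Css,max = 31.2 × 1.603 ≈ 50.0 mg/L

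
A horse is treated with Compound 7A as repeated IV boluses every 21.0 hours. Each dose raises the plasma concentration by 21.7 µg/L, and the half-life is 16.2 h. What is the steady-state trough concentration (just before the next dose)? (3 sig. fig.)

14.9 µg/L

k = ln 2 / 16.2 = 0.04279 h⁻¹
Fraction remaining after one interval: e^(−kτ) = e^(−0.04279 × 21.0) = 0.4072
R = 1 / (1 − 0.4072) = 1.687
Css,max = 21.7 × 1.687 = 36.60 µg/L
Css,min = Css,max × e^(−kτ) = 36.60 × 0.4072 ≈ 14.9 µg/L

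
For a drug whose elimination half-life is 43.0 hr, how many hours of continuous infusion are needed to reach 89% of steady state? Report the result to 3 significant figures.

137 hours

k = ln 2 / 43.0 = 0.01612 hr⁻¹
f = 1 − e^(−kt)  ⇒  t = −ln(1 − f) / k
t = −ln(1 − 0.89) / 0.01612 = 2.207 / 0.01612 ≈ 137 hours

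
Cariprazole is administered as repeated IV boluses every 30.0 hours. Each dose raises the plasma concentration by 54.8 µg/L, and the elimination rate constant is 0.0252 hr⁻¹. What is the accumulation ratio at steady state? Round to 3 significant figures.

Fraction remaining after one interval: e^(−kτ) = e^(−0.02520 × 30.0) = 0.4695
R = 1 / (1 − 0.4695) = 1 / 0.5305 ≈ 1.89

1.89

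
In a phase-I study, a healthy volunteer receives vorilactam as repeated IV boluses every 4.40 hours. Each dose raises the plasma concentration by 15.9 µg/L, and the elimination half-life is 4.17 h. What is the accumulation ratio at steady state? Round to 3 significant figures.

1.93

k = ln 2 / 4.17 = 0.1662 h⁻¹
Fraction remaining after one interval: e^(−kτ) = e^(−0.1662 × 4.40) = 0.4812
R = 1 / (1 − 0.4812) = 1 / 0.5188 ≈ 1.93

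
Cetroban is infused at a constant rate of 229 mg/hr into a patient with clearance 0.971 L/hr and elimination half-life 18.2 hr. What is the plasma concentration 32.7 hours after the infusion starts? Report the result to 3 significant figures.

Css = rate / CL = 229 / 0.971 = 235.8 mg/L
k = ln 2 / 18.2 = 0.03809 hr⁻¹
C(t) = Css (1 − e^(−kt)) = 235.8 × (1 − e^(−1.245)) = 235.8 × 0.7122 ≈ 168 mg/L

168 mg/L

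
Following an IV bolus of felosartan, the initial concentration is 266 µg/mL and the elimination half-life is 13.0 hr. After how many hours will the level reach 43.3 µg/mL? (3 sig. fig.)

34.0 hours

k = ln 2 / 13.0 = 0.05332 hr⁻¹
C(t) = C₀ e^(−kt)  ⇒  t = ln(C₀/C) / k
t = ln(266/43.3) / 0.05332 = 1.815 / 0.05332 ≈ 34.0 hours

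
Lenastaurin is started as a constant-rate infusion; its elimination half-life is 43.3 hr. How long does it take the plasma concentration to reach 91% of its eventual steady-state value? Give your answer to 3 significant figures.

150 hours

k = ln 2 / 43.3 = 0.01601 hr⁻¹
f = 1 − e^(−kt)  ⇒  t = −ln(1 − f) / k
t = −ln(1 − 0.91) / 0.01601 = 2.408 / 0.01601 ≈ 150 hours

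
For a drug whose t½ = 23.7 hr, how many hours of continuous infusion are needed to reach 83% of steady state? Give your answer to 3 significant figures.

60.6 hours

k = ln 2 / 23.7 = 0.02925 hr⁻¹
f = 1 − e^(−kt)  ⇒  t = −ln(1 − f) / k
t = −ln(1 − 0.83) / 0.02925 = 1.772 / 0.02925 ≈ 60.6 hours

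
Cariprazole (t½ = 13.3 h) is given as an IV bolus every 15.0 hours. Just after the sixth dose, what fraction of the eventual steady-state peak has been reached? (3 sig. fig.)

k = ln 2 / 13.3 = 0.05212 h⁻¹
f_n = 1 − e^(−nkτ) = 1 − e^(−6 × 0.05212 × 15.0) = 1 − e^(−4.690) = 1 − 0.009182 ≈ 0.991

0.991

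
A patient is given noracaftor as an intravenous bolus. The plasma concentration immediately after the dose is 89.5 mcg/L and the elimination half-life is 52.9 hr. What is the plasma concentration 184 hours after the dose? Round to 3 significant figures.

8.03 mcg/L

k = ln 2 / 52.9 = 0.01310 hr⁻¹
184 hr is 3.478 half-lives, so C = 89.5 × (1/2)^3.478 = 89.5 × 0.08973 ≈ 8.03 mcg/L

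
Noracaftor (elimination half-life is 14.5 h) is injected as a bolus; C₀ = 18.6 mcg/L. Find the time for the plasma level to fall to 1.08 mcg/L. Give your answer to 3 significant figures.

59.5 hours

k = ln 2 / 14.5 = 0.04780 h⁻¹
C(t) = C₀ e^(−kt)  ⇒  t = ln(C₀/C) / k
t = ln(18.6/1.08) / 0.04780 = 2.846 / 0.04780 ≈ 59.5 hours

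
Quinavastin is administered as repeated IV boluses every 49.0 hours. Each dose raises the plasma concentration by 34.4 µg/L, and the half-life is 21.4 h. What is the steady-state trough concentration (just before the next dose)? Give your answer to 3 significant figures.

8.84 µg/L

k = ln 2 / 21.4 = 0.03239 h⁻¹
Fraction remaining after one interval: e^(−kτ) = e^(−0.03239 × 49.0) = 0.2045
R = 1 / (1 − 0.2045) = 1.257
Css,max = 34.4 × 1.257 = 43.24 µg/L
Css,min = Css,max × e^(−kτ) = 43.24 × 0.2045 ≈ 8.84 µg/L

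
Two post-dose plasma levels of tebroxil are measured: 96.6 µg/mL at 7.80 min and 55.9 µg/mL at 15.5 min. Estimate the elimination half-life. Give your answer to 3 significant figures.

k = ln(C₁/C₂) / (t₂ − t₁) = ln(96.6/55.9) / (15.5 − 7.80)
  = 0.5470 / 7.700 = 0.07104 min⁻¹
t½ = ln 2 / k = ln 2 / 0.07104 ≈ 9.76 minutes

9.76 minutes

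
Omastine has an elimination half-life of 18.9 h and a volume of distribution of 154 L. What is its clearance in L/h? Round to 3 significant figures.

k = ln 2 / t½ = ln 2 / 18.9 = 0.03667 h⁻¹
CL = k · V = 0.03667 × 154 ≈ 5.65 L/h

5.65 L/h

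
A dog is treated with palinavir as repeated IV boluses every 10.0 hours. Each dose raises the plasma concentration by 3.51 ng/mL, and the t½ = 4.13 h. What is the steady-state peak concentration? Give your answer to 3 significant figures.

4.32 ng/mL

k = ln 2 / 4.13 = 0.1678 h⁻¹
Fraction remaining after one interval: e^(−kτ) = e^(−0.1678 × 10.0) = 0.1867
R = 1 / (1 − 0.1867) = 1.230
Css,max = 3.51 × 1.230 ≈ 4.32 ng/mL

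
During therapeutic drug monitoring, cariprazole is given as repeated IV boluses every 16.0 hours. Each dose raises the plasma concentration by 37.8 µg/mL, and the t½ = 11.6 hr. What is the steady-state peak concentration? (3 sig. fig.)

k = ln 2 / 11.6 = 0.05975 hr⁻¹
Fraction remaining after one interval: e^(−kτ) = e^(−0.05975 × 16.0) = 0.3844
R = 1 / (1 − 0.3844) = 1.624
Css,max = 37.8 × 1.624 ≈ 61.4 µg/mL

61.4 µg/mL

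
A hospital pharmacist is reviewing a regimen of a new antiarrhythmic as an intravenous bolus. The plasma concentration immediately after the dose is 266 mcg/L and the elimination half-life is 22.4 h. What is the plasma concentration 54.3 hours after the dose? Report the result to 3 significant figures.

49.6 mcg/L

k = ln 2 / 22.4 = 0.03094 h⁻¹
54.3 h is 2.424 half-lives, so C = 266 × (1/2)^2.424 = 266 × 0.1863 ≈ 49.6 mcg/L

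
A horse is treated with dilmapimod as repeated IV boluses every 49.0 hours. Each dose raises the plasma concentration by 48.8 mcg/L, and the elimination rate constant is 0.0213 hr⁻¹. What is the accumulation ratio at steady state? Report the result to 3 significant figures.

Fraction remaining after one interval: e^(−kτ) = e^(−0.02130 × 49.0) = 0.3521
R = 1 / (1 − 0.3521) = 1 / 0.6479 ≈ 1.54

1.54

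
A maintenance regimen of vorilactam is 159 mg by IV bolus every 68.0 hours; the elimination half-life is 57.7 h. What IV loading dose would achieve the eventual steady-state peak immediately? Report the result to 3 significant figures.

k = ln 2 / 57.7 = 0.01201 h⁻¹
Accumulation ratio R = 1 / (1 − e^(−kτ)) = 1 / (1 − e^(−0.01201×68.0)) = 1 / (1 − 0.4418) = 1.791
Loading dose = maintenance dose × R = 159 × 1.791 ≈ 285 mg

285 mg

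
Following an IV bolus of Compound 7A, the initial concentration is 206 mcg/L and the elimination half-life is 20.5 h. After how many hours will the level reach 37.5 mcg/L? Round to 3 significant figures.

50.4 hours

k = ln 2 / 20.5 = 0.03381 h⁻¹
C(t) = C₀ e^(−kt)  ⇒  t = ln(C₀/C) / k
t = ln(206/37.5) / 0.03381 = 1.704 / 0.03381 ≈ 50.4 hours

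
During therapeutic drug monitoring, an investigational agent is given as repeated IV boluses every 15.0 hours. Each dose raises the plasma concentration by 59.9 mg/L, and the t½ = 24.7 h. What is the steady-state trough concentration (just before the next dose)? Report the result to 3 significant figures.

k = ln 2 / 24.7 = 0.02806 h⁻¹
Fraction remaining after one interval: e^(−kτ) = e^(−0.02806 × 15.0) = 0.6564
R = 1 / (1 − 0.6564) = 2.911
Css,max = 59.9 × 2.911 = 174.3 mg/L
Css,min = Css,max × e^(−kτ) = 174.3 × 0.6564 ≈ 114 mg/L

114 mg/L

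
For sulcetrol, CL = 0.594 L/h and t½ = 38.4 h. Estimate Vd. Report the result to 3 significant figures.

k = ln 2 / t½ = ln 2 / 38.4 = 0.01805 h⁻¹
V = CL / k = 0.594 / 0.01805 ≈ 32.9 L

32.9 L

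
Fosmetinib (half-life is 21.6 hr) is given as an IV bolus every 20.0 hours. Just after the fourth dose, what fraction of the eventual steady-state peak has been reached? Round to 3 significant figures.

k = ln 2 / 21.6 = 0.03209 hr⁻¹
f_n = 1 − e^(−nkτ) = 1 − e^(−4 × 0.03209 × 20.0) = 1 − e^(−2.567) = 1 − 0.07675 ≈ 0.923

0.923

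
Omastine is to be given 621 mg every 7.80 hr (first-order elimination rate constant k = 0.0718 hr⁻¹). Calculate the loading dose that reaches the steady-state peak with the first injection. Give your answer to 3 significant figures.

Accumulation ratio R = 1 / (1 − e^(−kτ)) = 1 / (1 − e^(−0.07180×7.80)) = 1 / (1 − 0.5712) = 2.332
Loading dose = maintenance dose × R = 621 × 2.332 ≈ 1450 mg

1450 mg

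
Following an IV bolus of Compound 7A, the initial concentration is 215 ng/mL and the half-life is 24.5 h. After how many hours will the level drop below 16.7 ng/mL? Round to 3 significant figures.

90.3 hours

k = ln 2 / 24.5 = 0.02829 h⁻¹
C(t) = C₀ e^(−kt)  ⇒  t = ln(C₀/C) / k
t = ln(215/16.7) / 0.02829 = 2.555 / 0.02829 ≈ 90.3 hours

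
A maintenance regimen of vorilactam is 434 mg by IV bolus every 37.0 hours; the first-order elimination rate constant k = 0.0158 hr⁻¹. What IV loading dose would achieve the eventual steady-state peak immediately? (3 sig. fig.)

Accumulation ratio R = 1 / (1 − e^(−kτ)) = 1 / (1 − e^(−0.01580×37.0)) = 1 / (1 − 0.5573) = 2.259
Loading dose = maintenance dose × R = 434 × 2.259 ≈ 980 mg

980 mg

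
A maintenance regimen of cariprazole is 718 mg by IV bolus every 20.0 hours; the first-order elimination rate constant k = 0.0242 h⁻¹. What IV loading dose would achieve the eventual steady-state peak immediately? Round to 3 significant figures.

Accumulation ratio R = 1 / (1 − e^(−kτ)) = 1 / (1 − e^(−0.02420×20.0)) = 1 / (1 − 0.6163) = 2.606
Loading dose = maintenance dose × R = 718 × 2.606 ≈ 1870 mg

1870 mg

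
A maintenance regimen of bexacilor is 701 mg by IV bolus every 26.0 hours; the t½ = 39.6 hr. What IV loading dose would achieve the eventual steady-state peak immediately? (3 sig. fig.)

k = ln 2 / 39.6 = 0.01750 hr⁻¹
Accumulation ratio R = 1 / (1 − e^(−kτ)) = 1 / (1 − e^(−0.01750×26.0)) = 1 / (1 − 0.6344) = 2.735
Loading dose = maintenance dose × R = 701 × 2.735 ≈ 1920 mg

1920 mg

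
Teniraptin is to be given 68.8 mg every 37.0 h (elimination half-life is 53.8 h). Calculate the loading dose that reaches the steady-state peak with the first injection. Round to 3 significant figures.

k = ln 2 / 53.8 = 0.01288 h⁻¹
Accumulation ratio R = 1 / (1 − e^(−kτ)) = 1 / (1 − e^(−0.01288×37.0)) = 1 / (1 − 0.6208) = 2.637
Loading dose = maintenance dose × R = 68.8 × 2.637 ≈ 181 mg

181 mg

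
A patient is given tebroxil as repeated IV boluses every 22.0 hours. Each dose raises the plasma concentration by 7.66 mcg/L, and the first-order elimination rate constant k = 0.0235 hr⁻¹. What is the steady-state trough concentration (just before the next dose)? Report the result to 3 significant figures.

Fraction remaining after one interval: e^(−kτ) = e^(−0.02350 × 22.0) = 0.5963
R = 1 / (1 − 0.5963) = 2.477
Css,max = 7.66 × 2.477 = 18.97 mcg/L
Css,min = Css,max × e^(−kτ) = 18.97 × 0.5963 ≈ 11.3 mcg/L

11.3 mcg/L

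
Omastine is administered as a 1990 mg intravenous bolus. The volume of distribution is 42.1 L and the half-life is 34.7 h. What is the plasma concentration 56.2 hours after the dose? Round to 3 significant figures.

C₀ = dose / V = 1990 / 42.1 = 47.27 mg/L
k = ln 2 / 34.7 = 0.01998 h⁻¹
C(t) = C₀ e^(−kt) = 47.27 × e^(−0.01998 × 56.2) = 47.27 × e^(−1.123) = 47.27 × 0.3254 ≈ 15.4 mg/L

15.4 mg/L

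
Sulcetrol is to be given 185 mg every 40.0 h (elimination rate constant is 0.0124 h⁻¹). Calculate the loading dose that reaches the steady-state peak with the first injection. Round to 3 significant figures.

473 mg

Accumulation ratio R = 1 / (1 − e^(−kτ)) = 1 / (1 − e^(−0.01240×40.0)) = 1 / (1 − 0.6090) = 2.557
Loading dose = maintenance dose × R = 185 × 2.557 ≈ 473 mg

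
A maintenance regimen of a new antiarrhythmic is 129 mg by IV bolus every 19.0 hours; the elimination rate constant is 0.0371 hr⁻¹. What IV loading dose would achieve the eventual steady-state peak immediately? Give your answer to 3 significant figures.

255 mg

Accumulation ratio R = 1 / (1 − e^(−kτ)) = 1 / (1 − e^(−0.03710×19.0)) = 1 / (1 − 0.4942) = 1.977
Loading dose = maintenance dose × R = 129 × 1.977 ≈ 255 mg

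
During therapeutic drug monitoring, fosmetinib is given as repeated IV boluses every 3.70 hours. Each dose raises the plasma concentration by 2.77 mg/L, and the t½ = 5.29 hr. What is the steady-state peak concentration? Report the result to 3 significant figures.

k = ln 2 / 5.29 = 0.1310 hr⁻¹
Fraction remaining after one interval: e^(−kτ) = e^(−0.1310 × 3.70) = 0.6158
R = 1 / (1 − 0.6158) = 2.603
Css,max = 2.77 × 2.603 ≈ 7.21 mg/L

7.21 mg/L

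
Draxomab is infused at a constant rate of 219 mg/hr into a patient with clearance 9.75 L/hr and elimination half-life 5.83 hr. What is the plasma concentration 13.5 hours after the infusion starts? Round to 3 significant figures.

17.9 µg/mL

Css = rate / CL = 219 / 9.75 = 22.46 µg/mL
k = ln 2 / 5.83 = 0.1189 hr⁻¹
C(t) = Css (1 − e^(−kt)) = 22.46 × (1 − e^(−1.605)) = 22.46 × 0.7991 ≈ 17.9 µg/mL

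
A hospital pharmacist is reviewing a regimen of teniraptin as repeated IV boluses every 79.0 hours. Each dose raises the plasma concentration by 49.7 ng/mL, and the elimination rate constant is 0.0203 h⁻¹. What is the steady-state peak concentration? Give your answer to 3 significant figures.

Fraction remaining after one interval: e^(−kτ) = e^(−0.02030 × 79.0) = 0.2012
R = 1 / (1 − 0.2012) = 1.252
Css,max = 49.7 × 1.252 ≈ 62.2 ng/mL

62.2 ng/mL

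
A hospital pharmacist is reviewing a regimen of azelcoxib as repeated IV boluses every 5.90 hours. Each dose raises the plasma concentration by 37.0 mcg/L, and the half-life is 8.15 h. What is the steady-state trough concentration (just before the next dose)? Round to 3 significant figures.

56.8 mcg/L

k = ln 2 / 8.15 = 0.08505 h⁻¹
Fraction remaining after one interval: e^(−kτ) = e^(−0.08505 × 5.90) = 0.6054
R = 1 / (1 − 0.6054) = 2.535
Css,max = 37.0 × 2.535 = 93.78 mcg/L
Css,min = Css,max × e^(−kτ) = 93.78 × 0.6054 ≈ 56.8 mcg/L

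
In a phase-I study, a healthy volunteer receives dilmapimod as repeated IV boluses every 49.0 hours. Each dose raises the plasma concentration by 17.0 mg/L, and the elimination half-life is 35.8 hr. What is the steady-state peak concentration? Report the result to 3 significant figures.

27.7 mg/L

k = ln 2 / 35.8 = 0.01936 hr⁻¹
Fraction remaining after one interval: e^(−kτ) = e^(−0.01936 × 49.0) = 0.3872
R = 1 / (1 − 0.3872) = 1.632
Css,max = 17.0 × 1.632 ≈ 27.7 mg/L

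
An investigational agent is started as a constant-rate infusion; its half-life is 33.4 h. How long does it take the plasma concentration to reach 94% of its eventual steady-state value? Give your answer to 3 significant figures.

k = ln 2 / 33.4 = 0.02075 h⁻¹
f = 1 − e^(−kt)  ⇒  t = −ln(1 − f) / k
t = −ln(1 − 0.94) / 0.02075 = 2.813 / 0.02075 ≈ 136 hours

136 hours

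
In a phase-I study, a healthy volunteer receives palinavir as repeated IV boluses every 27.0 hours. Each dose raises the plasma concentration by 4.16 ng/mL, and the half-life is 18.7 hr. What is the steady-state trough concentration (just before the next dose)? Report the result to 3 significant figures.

2.42 ng/mL

k = ln 2 / 18.7 = 0.03707 hr⁻¹
Fraction remaining after one interval: e^(−kτ) = e^(−0.03707 × 27.0) = 0.3676
R = 1 / (1 − 0.3676) = 1.581
Css,max = 4.16 × 1.581 = 6.578 ng/mL
Css,min = Css,max × e^(−kτ) = 6.578 × 0.3676 ≈ 2.42 ng/mL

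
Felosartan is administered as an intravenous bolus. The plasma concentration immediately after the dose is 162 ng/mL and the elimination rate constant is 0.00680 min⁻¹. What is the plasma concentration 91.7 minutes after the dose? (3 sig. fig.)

C(t) = C₀ e^(−kt) = 162 × e^(−0.006800 × 91.7) = 162 × e^(−0.6236) = 162 × 0.5360 ≈ 86.8 ng/mL

86.8 ng/mL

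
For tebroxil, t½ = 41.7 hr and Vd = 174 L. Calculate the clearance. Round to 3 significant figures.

2.89 L/hr

k = ln 2 / t½ = ln 2 / 41.7 = 0.01662 hr⁻¹
CL = k · V = 0.01662 × 174 ≈ 2.89 L/hr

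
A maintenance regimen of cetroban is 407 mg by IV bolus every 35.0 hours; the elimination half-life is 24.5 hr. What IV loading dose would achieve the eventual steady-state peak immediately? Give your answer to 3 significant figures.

k = ln 2 / 24.5 = 0.02829 hr⁻¹
Accumulation ratio R = 1 / (1 − e^(−kτ)) = 1 / (1 − e^(−0.02829×35.0)) = 1 / (1 − 0.3715) = 1.591
Loading dose = maintenance dose × R = 407 × 1.591 ≈ 648 mg

648 mg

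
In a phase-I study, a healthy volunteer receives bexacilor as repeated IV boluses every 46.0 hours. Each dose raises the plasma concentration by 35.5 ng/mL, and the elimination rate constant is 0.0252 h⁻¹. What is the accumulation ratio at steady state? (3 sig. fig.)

Fraction remaining after one interval: e^(−kτ) = e^(−0.02520 × 46.0) = 0.3137
R = 1 / (1 − 0.3137) = 1 / 0.6863 ≈ 1.46

1.46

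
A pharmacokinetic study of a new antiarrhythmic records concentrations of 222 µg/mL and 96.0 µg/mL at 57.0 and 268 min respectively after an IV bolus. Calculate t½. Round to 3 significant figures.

174 minutes

k = ln(C₁/C₂) / (t₂ − t₁) = ln(222/96.0) / (268 − 57.0)
  = 0.8383 / 211.0 = 0.003973 min⁻¹
t½ = ln 2 / k = ln 2 / 0.003973 ≈ 174 minutes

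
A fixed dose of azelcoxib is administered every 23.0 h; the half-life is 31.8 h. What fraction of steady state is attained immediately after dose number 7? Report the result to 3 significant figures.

k = ln 2 / 31.8 = 0.02180 h⁻¹
f_n = 1 − e^(−nkτ) = 1 − e^(−7 × 0.02180 × 23.0) = 1 − e^(−3.509) = 1 − 0.02992 ≈ 0.970

0.970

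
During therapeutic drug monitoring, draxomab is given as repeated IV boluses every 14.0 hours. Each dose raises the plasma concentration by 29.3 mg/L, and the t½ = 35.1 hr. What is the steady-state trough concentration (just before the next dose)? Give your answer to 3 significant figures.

92.0 mg/L

k = ln 2 / 35.1 = 0.01975 hr⁻¹
Fraction remaining after one interval: e^(−kτ) = e^(−0.01975 × 14.0) = 0.7585
R = 1 / (1 − 0.7585) = 4.140
Css,max = 29.3 × 4.140 = 121.3 mg/L
Css,min = Css,max × e^(−kτ) = 121.3 × 0.7585 ≈ 92.0 mg/L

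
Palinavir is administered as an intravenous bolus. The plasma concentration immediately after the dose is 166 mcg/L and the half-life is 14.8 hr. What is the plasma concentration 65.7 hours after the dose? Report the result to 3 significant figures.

7.65 mcg/L

k = ln 2 / 14.8 = 0.04683 hr⁻¹
C(t) = C₀ e^(−kt) = 166 × e^(−0.04683 × 65.7) = 166 × e^(−3.077) = 166 × 0.04610 ≈ 7.65 mcg/L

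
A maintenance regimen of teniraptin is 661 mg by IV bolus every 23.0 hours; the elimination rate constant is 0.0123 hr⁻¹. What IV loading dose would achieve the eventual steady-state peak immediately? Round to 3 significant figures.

2680 mg

Accumulation ratio R = 1 / (1 − e^(−kτ)) = 1 / (1 − e^(−0.01230×23.0)) = 1 / (1 − 0.7536) = 4.058
Loading dose = maintenance dose × R = 661 × 4.058 ≈ 2680 mg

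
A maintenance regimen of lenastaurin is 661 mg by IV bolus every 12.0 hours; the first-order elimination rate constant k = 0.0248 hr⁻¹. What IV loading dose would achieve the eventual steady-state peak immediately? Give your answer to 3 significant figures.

Accumulation ratio R = 1 / (1 − e^(−kτ)) = 1 / (1 − e^(−0.02480×12.0)) = 1 / (1 − 0.7426) = 3.885
Loading dose = maintenance dose × R = 661 × 3.885 ≈ 2570 mg

2570 mg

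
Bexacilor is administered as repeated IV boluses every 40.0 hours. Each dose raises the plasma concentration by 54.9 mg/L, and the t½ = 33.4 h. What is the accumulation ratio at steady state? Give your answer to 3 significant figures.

1.77

k = ln 2 / 33.4 = 0.02075 h⁻¹
Fraction remaining after one interval: e^(−kτ) = e^(−0.02075 × 40.0) = 0.4360
R = 1 / (1 − 0.4360) = 1 / 0.5640 ≈ 1.77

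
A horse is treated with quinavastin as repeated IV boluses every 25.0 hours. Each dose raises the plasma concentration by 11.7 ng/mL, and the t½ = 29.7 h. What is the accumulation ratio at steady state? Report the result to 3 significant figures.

2.26

k = ln 2 / 29.7 = 0.02334 h⁻¹
Fraction remaining after one interval: e^(−kτ) = e^(−0.02334 × 25.0) = 0.5580
R = 1 / (1 − 0.5580) = 1 / 0.4420 ≈ 2.26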